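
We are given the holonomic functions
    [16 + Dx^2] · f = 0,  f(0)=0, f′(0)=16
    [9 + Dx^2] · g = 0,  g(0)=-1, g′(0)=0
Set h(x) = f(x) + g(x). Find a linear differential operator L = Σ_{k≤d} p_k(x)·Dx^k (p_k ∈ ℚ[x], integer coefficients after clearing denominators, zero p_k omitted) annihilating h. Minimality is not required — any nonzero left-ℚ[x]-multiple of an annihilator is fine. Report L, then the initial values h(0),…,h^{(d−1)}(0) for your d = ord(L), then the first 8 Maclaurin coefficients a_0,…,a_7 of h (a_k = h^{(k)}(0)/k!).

L = 144 + 25·Dx^2 + Dx^4  (order 4).
h: a_k = -1, 16, 9/2, -128/3, -27/8, 512/15, 81/80, -4096/315, …
ICs: h(0) = -1, h′(0) = 16, h′′(0) = 9, h′′′(0) = -256.

f: a_k = 0, 16, 0, -128/3, 0, 512/15, 0, -4096/315, …
g: a_k = -1, 0, 9/2, 0, -27/8, 0, 81/80, 0, …
h₀=f+g: left-lcm gives L₀, ord ≤ 4.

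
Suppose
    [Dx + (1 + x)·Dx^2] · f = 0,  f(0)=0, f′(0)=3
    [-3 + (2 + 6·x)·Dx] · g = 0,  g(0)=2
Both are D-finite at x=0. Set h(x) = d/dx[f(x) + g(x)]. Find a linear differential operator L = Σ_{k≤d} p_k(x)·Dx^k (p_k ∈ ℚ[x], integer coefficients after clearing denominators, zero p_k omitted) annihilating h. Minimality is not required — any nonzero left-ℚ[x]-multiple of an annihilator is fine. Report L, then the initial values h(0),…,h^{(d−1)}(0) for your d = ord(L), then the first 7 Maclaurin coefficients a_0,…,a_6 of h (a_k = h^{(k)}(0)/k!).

L = (-15 + 9·x) + (-19 - 6·x + 45·x^2)·Dx + (-2 - 2·x + 18·x^2 + 18·x^3)·Dx^2  (order 2).
h: a_k = 6, -15/2, 105/8, -453/16, 8889/128, -46695/256, 508269/1024, …
ICs: h(0) = 6, h′(0) = -15/2.

f: a_k = 0, 3, -3/2, 1, -3/4, 3/5, -1/2, …
g: a_k = 2, 3, -9/4, 27/8, -405/64, 1701/128, -15309/512, …
f+g: L₀ = lclm(L_f,L_g), ord ≤ 2+1.
h=h₀': d/dx-closure on L₀ ⇒ L.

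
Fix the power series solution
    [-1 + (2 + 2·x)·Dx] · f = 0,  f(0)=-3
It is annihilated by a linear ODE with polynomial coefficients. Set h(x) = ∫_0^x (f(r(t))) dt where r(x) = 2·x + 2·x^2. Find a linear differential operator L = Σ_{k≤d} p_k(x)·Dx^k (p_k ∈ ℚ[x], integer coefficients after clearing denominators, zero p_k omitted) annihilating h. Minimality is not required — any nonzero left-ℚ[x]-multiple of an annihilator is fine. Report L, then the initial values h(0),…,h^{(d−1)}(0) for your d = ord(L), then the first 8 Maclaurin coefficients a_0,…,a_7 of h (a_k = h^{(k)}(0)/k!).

f: a_k = -3, -3/2, 3/8, -3/16, 15/128, -21/256, 63/1024, -99/2048, …
h₀=f(r): pull back L_f along r ⇒ L₀.
h=∫h₀ ⇒ L = L₀·Dx.
L = (-1 - 2·x)·Dx + (1 + 2·x + 2·x^2)·Dx^2  (order 2).
h: a_k = 0, -3, -3/2, -1/2, 3/8, -9/40, 1/16, 9/112, …
ICs: h(0) = 0, h′(0) = -3.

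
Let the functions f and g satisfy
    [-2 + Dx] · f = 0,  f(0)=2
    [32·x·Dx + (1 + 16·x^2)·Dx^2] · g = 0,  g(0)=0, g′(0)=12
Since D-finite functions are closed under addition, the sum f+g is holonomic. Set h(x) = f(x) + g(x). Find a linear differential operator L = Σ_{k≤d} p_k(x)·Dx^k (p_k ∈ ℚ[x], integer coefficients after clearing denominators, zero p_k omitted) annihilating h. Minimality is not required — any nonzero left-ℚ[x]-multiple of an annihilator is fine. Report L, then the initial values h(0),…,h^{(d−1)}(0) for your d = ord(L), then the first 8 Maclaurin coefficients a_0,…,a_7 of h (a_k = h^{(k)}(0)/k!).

f: a_k = 2, 4, 4, 8/3, 4/3, 8/15, 8/45, 16/315, …
g: a_k = 0, 12, 0, -64, 0, 3072/5, 0, -49152/7, …
L₀ := lclm(L_f,L_g); ord L₀ ≤ 1+2.
L = (32 - 64·x - 1536·x^2 - 1024·x^3)·Dx + (-18 + 704·x^2 - 512·x^4)·Dx^2 + (1 + 16·x + 32·x^2 + 256·x^3 + 256·x^4)·Dx^3  (order 3).
h: a_k = 2, 16, 4, -184/3, 4/3, 9224/15, 8/45, -2211824/315, …
ICs: h(0) = 2, h′(0) = 16, h′′(0) = 8.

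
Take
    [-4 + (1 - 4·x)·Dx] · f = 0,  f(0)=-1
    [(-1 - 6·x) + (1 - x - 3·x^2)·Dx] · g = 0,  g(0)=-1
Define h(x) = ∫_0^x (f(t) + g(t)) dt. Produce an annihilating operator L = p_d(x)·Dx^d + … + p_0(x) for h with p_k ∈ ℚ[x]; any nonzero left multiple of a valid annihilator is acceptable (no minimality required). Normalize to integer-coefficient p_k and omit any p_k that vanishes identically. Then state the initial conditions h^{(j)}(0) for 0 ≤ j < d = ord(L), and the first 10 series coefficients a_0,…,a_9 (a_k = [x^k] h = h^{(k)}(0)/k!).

L = (-72·x + 72·x^2 - 96·x^3)·Dx + (8 - 6·x - 66·x^2 + 112·x^3 - 192·x^4)·Dx^2 + (-1 + 7·x - 15·x^2 + 10·x^3 + 20·x^4 - 48·x^5)·Dx^3  (order 3).
h: a_k = 0, -2, -5/2, -20/3, -71/4, -55, -532/3, -599, -16601/8, -66044/9, …
ICs: h(0) = 0, h′(0) = -2, h′′(0) = -5.

f: a_k = -1, -4, -16, -64, -256, -1024, -4096, -16384, -65536, -262144, …
g: a_k = -1, -1, -4, -7, -19, -40, -97, -217, -508, -1159, …
L₀ := lclm(L_f,L_g); ord L₀ ≤ 1+1.
Integrate: L := L₀·Dx.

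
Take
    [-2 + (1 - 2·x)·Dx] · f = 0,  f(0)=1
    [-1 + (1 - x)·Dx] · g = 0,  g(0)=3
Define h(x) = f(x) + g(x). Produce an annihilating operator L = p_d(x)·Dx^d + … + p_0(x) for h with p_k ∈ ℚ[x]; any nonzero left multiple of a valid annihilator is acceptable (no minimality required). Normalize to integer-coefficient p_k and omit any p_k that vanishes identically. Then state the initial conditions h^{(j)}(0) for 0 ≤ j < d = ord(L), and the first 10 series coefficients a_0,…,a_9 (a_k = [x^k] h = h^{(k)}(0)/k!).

f: a_k = 1, 2, 4, 8, 16, 32, 64, 128, 256, 512, …
g: a_k = 3, 3, 3, 3, 3, 3, 3, 3, 3, 3, …
f+g: L₀ = lclm(L_f,L_g), ord ≤ 1+1.
L = -4 + (6 - 8·x)·Dx + (-1 + 3·x - 2·x^2)·Dx^2  (order 2).
h: a_k = 4, 5, 7, 11, 19, 35, 67, 131, 259, 515, …
ICs: h(0) = 4, h′(0) = 5.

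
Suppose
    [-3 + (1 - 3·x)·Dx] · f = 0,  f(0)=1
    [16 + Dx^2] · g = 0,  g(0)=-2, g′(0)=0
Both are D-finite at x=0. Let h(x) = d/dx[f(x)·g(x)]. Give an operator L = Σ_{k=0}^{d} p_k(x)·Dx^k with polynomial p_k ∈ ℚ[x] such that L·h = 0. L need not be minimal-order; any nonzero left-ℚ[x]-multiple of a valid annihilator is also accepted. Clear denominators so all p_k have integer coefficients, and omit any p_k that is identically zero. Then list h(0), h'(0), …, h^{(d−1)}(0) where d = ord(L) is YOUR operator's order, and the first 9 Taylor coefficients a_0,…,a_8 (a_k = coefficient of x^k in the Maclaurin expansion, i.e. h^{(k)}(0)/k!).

f: a_k = 1, 3, 9, 27, 81, 243, 729, 2187, 6561, …
g: a_k = -2, 0, 16, 0, -64/3, 0, 512/45, 0, -1024/315, …
f·g: L₀ = L_f ⊗_s L_g, ord ≤ 1·2.
Differentiate: ansatz ord ≤ ord L₀ ⇒ L.
L = (-2 - 96·x + 144·x^2) + (-6 + 18·x)·Dx + (1 - 6·x + 9·x^2)·Dx^2  (order 2).
h: a_k = -6, -4, -18, -472/3, -590, -30836/15, -107926/15, -7778864/315, -2917074/35, …
ICs: h(0) = -6, h′(0) = -4.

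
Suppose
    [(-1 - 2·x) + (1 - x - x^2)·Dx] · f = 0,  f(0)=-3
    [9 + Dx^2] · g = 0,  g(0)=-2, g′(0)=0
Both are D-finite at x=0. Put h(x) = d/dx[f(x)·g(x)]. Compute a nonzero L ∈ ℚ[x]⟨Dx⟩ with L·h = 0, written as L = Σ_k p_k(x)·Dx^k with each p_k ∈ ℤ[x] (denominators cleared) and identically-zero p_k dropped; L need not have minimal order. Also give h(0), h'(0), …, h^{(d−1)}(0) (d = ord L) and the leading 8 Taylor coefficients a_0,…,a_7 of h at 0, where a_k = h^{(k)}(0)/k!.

f: a_k = -3, -3, -6, -9, -15, -24, -39, -63, …
g: a_k = -2, 0, 9, 0, -27/4, 0, 81/40, 0, …
L₀ := L_f ⊗_s L_g (sym. prod.), ord ≤ 2.
h₀' ⇒ L via d/dx closure of L₀.
L = (3 - 162·x - 81·x^2 + 162·x^3 + 81·x^4) + (-12 - 6·x + 54·x^2 + 36·x^3)·Dx + (7 - 16·x - 7·x^2 + 18·x^3 + 9·x^4)·Dx^2  (order 2).
h: a_k = 6, -30, -27, -15, -255/4, -2709/20, -9891/40, -127509/280, …
ICs: h(0) = 6, h′(0) = -30.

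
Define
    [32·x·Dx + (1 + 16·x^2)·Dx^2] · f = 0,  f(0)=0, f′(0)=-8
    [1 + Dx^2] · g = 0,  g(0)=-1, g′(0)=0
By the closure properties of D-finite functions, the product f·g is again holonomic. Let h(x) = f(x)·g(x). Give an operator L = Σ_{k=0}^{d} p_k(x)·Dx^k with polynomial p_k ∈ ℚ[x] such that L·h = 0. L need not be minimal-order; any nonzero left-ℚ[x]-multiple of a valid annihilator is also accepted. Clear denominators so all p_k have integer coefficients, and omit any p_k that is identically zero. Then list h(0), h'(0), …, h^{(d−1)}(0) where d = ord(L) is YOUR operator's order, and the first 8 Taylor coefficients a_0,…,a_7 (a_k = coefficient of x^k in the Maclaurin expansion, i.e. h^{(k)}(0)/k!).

f: a_k = 0, -8, 0, 128/3, 0, -2048/5, 0, 32768/7, …
g: a_k = -1, 0, 1/2, 0, -1/24, 0, 1/720, 0, …
f·g: L₀ = L_f ⊗_s L_g, ord ≤ 2·2.
L = (1105 + 51776·x^2 + 22016·x^4 + 16384·x^6 + 65536·x^8) + (2112·x + 35840·x^3 + 49152·x^5 + 262144·x^7)·Dx + (1122 + 52352·x^2 + 27648·x^4 + 32768·x^6 + 131072·x^8)·Dx^2 + (2112·x + 35840·x^3 + 49152·x^5 + 262144·x^7)·Dx^3 + (17 + 576·x^2 + 5632·x^4 + 16384·x^6 + 65536·x^8)·Dx^4  (order 4).
h: a_k = 0, 8, 0, -140/3, 0, 6469/15, 0, -3079271/630, …
ICs: h(0) = 0, h′(0) = 8, h′′(0) = 0, h′′′(0) = -280.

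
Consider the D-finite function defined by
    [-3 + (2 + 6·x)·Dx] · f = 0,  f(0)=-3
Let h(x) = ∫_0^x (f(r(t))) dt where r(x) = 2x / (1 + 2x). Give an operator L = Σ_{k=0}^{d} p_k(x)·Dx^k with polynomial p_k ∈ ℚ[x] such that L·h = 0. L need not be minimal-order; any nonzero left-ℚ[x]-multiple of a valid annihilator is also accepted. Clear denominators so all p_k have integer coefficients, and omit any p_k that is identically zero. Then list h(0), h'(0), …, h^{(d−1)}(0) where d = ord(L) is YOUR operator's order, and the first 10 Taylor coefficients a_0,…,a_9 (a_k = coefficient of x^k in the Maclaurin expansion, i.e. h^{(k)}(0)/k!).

f: a_k = -3, -9/2, 27/8, -81/16, 1215/128, -5103/256, 45927/1024, -216513/2048, 8444007/32768, -42220035/65536, …
f∘r: x↦r, Dx↦Dx/r' in L_f ⇒ L₀.
∫: right-multiply L₀ by Dx.
L = -3·Dx + (1 + 10·x + 16·x^2)·Dx^2  (order 2).
h: a_k = 0, -3, -9/2, 21/2, -261/8, 5031/40, -9069/16, 318915/112, -1975005/128, 11301055/128, …
ICs: h(0) = 0, h′(0) = -3.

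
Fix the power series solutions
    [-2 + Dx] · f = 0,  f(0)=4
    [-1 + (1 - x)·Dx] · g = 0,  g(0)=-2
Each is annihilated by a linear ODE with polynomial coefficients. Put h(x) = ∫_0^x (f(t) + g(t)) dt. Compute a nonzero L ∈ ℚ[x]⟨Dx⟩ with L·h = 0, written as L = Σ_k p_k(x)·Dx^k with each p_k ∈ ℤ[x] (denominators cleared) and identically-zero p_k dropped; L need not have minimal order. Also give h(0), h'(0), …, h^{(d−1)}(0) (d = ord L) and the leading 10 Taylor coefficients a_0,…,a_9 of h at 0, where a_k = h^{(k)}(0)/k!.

L = 4·x·Dx + (2 - 8·x + 4·x^2)·Dx^2 + (-1 + 3·x - 2·x^2)·Dx^3  (order 3).
h: a_k = 0, 2, 3, 2, 5/6, 2/15, -7/45, -74/315, -299/1260, -622/2835, …
ICs: h(0) = 0, h′(0) = 2, h′′(0) = 6.

f: a_k = 4, 8, 8, 16/3, 8/3, 16/15, 16/45, 32/315, 8/315, 16/2835, …
g: a_k = -2, -2, -2, -2, -2, -2, -2, -2, -2, -2, …
L₀ := lclm(L_f,L_g); ord L₀ ≤ 1+1.
h=∫h₀ ⇒ L = L₀·Dx.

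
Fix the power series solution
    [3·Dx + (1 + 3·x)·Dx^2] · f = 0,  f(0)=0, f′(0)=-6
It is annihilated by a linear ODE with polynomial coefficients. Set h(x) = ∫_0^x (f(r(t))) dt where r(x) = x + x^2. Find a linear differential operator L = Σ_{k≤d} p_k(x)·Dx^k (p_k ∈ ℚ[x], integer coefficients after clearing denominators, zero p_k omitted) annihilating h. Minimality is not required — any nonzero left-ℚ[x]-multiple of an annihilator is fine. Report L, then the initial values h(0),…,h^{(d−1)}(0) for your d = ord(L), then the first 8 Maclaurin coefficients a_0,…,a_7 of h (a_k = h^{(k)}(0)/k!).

f: a_k = 0, -6, 9, -18, 81/2, -486/5, 243, -4374/7, …
Substitute x→r, Dx→(1/r')Dx; clear ⇒ L₀.
h=∫₀ˣh₀: take L = L₀·Dx.
L = (1 + 6·x + 6·x^2)·Dx^2 + (1 + 5·x + 9·x^2 + 6·x^3)·Dx^3  (order 3).
h: a_k = 0, 0, -3, 1, 0, -9/10, 9/5, -18/7, …
ICs: h(0) = 0, h′(0) = 0, h′′(0) = -6.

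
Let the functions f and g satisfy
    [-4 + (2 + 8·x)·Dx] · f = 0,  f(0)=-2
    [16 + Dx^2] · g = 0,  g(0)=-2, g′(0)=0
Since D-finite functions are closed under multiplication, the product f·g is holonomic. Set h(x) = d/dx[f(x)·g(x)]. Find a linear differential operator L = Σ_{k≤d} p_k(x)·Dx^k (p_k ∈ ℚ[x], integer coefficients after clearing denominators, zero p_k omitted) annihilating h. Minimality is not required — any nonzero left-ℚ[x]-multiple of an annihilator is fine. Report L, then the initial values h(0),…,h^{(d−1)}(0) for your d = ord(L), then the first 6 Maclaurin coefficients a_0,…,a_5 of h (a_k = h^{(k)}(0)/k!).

f: a_k = -2, -4, 4, -8, 20, -56, …
g: a_k = -2, 0, 16, 0, -64/3, 0, …
L₀ := L_f ⊗_s L_g (sym. prod.), ord ≤ 2.
h₀' ⇒ L via d/dx closure of L₀.
L = (212 + 2304·x + 8704·x^2 + 16384·x^3 + 16384·x^4) + (-4 - 144·x - 768·x^2 - 1024·x^3)·Dx + (7 + 88·x + 432·x^2 + 1024·x^3 + 1024·x^4)·Dx^2  (order 2).
h: a_k = 8, -80, -144, 800/3, 1040/3, -11168/15, …
ICs: h(0) = 8, h′(0) = -80.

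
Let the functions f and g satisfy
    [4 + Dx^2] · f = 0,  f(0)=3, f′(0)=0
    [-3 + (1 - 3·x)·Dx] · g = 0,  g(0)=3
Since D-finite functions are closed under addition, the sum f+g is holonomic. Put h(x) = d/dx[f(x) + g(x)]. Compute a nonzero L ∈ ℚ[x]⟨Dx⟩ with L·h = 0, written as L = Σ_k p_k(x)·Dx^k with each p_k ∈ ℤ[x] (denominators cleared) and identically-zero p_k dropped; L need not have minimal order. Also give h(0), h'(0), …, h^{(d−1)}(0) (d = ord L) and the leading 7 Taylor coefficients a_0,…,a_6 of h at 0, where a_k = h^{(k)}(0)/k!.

L = (1344 - 288·x + 432·x^2) + (-116 + 396·x - 216·x^2 + 216·x^3)·Dx + (336 - 72·x + 108·x^2)·Dx^2 + (-29 + 99·x - 54·x^2 + 54·x^3)·Dx^3  (order 3).
h: a_k = 9, 42, 243, 980, 3645, 65602/5, 45927, …
ICs: h(0) = 9, h′(0) = 42, h′′(0) = 486.

f: a_k = 3, 0, -6, 0, 2, 0, -4/15, …
g: a_k = 3, 9, 27, 81, 243, 729, 2187, …
h₀=f+g: left-lcm gives L₀, ord ≤ 3.
Differentiate: ansatz ord ≤ ord L₀ ⇒ L.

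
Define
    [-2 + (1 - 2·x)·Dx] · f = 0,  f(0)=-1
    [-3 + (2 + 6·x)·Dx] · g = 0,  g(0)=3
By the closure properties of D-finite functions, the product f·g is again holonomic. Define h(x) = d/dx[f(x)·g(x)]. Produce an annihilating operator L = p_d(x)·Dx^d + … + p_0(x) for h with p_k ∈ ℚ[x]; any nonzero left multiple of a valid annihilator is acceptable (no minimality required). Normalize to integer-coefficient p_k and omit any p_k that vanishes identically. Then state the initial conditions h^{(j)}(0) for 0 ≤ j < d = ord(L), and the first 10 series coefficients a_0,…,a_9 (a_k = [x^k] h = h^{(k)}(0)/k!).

L = (47 + 252·x + 108·x^2) + (-14 - 26·x + 72·x^2 + 72·x^3)·Dx  (order 1).
h: a_k = -21/2, -141/4, -1935/16, -9105/32, -207615/256, -858771/512, -9530787/2048, -35125305/4096, -1644491295/65536, -5155628415/131072, …
ICs: h(0) = -21/2.

f: a_k = -1, -2, -4, -8, -16, -32, -64, -128, -256, -512, …
g: a_k = 3, 9/2, -27/8, 81/16, -1215/128, 5103/256, -45927/1024, 216513/2048, -8444007/32768, 42220035/65536, …
h₀=f·g: eliminate ⇒ L₀, order ≤ 1·1.
h=h₀': d/dx-closure on L₀ ⇒ L.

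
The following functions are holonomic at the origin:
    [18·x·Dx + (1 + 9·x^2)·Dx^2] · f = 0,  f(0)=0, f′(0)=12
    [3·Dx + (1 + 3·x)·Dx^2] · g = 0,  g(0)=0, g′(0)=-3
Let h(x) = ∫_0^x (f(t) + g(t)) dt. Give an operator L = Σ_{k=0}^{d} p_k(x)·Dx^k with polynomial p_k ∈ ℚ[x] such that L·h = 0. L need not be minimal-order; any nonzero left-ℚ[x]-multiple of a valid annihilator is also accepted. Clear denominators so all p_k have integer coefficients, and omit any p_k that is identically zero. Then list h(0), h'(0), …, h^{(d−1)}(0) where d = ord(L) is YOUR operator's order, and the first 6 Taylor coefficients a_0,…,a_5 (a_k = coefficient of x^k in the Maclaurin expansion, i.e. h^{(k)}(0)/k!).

L = (-18 - 162·x + 486·x^2 + 486·x^3)·Dx^2 + (-12 - 36·x + 972·x^3 + 972·x^4)·Dx^3 + (-1 + 3·x + 18·x^2 + 54·x^3 + 243·x^4 + 243·x^5)·Dx^4  (order 4).
h: a_k = 0, 0, 9/2, 3/2, -45/4, 81/20, …
ICs: h(0) = 0, h′(0) = 0, h′′(0) = 9, h′′′(0) = 9.

f: a_k = 0, 12, 0, -36, 0, 972/5, …
g: a_k = 0, -3, 9/2, -9, 81/4, -243/5, …
L₀ := lclm(L_f,L_g); ord L₀ ≤ 2+2.
Integrate: L := L₀·Dx.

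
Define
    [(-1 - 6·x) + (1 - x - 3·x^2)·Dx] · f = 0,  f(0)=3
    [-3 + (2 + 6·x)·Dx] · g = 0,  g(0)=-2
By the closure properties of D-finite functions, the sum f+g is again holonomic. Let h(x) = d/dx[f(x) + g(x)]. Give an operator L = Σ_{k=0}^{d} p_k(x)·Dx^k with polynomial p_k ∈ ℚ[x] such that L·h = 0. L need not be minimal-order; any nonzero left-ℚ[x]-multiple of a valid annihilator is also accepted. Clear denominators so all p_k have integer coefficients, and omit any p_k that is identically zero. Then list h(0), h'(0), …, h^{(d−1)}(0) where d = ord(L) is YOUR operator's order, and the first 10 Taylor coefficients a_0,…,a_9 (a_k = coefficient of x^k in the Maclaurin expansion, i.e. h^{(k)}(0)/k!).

L = (-468 - 2754·x - 7452·x^2 - 6804·x^3 - 7290·x^4) + (-141 - 2052·x - 10179·x^2 - 21384·x^3 - 26001·x^4 - 21870·x^5)·Dx + (38 + 274·x + 546·x^2 - 234·x^3 - 2970·x^4 - 6642·x^5 - 4860·x^6)·Dx^2  (order 2).
h: a_k = 0, 57/2, 423/8, 4053/16, 68295/128, 492903/256, 4161171/1024, 27783885/2048, 898748919/32768, 5992733235/65536, …
ICs: h(0) = 0, h′(0) = 57/2.

f: a_k = 3, 3, 12, 21, 57, 120, 291, 651, 1524, 3477, …
g: a_k = -2, -3, 9/4, -27/8, 405/64, -1701/128, 15309/512, -72171/1024, 2814669/16384, -14073345/32768, …
Weyl lclm of L_f,L_g ⇒ L₀ (ord ≤ 2).
Differentiate: ansatz ord ≤ ord L₀ ⇒ L.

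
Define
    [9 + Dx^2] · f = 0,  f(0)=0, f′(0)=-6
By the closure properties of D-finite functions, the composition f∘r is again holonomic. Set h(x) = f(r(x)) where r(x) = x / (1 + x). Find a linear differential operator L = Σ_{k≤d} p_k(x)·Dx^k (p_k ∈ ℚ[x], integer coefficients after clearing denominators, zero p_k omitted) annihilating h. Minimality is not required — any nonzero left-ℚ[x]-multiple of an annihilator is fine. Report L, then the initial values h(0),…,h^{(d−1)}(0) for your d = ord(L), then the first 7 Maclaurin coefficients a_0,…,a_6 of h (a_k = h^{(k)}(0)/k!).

f: a_k = 0, -6, 0, 9, 0, -81/20, 0, …
h₀=f(r): pull back L_f along r ⇒ L₀.
L = 9 + (2 + 6·x + 6·x^2 + 2·x^3)·Dx + (1 + 4·x + 6·x^2 + 4·x^3 + x^4)·Dx^2  (order 2).
h: a_k = 0, -6, 6, 3, -21, 879/20, -255/4, …
ICs: h(0) = 0, h′(0) = -6.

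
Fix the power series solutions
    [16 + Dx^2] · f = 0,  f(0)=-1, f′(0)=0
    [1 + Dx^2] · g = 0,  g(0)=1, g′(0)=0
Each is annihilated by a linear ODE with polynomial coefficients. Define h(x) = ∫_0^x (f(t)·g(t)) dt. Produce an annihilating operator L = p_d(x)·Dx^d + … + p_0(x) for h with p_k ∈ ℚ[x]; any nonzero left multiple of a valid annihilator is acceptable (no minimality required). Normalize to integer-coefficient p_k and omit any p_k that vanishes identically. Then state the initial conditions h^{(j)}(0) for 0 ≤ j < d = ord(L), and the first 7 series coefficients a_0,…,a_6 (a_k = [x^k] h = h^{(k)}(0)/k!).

f: a_k = -1, 0, 8, 0, -32/3, 0, 256/45, …
g: a_k = 1, 0, -1/2, 0, 1/24, 0, -1/720, …
f·g: L₀ = L_f ⊗_s L_g, ord ≤ 2·2.
Integrate: L := L₀·Dx.
L = 225·Dx + 34·Dx^3 + Dx^5  (order 5).
h: a_k = 0, -1, 0, 17/6, 0, -353/120, 0, …
ICs: h(0) = 0, h′(0) = -1, h′′(0) = 0, h′′′(0) = 17, h′′′′(0) = 0.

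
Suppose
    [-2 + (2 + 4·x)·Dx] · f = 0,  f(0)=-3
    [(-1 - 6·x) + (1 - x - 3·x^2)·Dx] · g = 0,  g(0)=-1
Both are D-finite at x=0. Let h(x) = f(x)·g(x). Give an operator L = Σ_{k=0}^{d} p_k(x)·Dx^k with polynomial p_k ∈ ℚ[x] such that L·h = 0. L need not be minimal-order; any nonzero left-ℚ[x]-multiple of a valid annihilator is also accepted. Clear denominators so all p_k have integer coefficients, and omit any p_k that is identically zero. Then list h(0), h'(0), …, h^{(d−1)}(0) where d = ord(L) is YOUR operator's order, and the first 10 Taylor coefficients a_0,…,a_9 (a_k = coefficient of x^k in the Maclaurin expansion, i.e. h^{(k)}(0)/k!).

L = (2 + 7·x + 9·x^2) + (-1 - x + 5·x^2 + 6·x^3)·Dx  (order 1).
h: a_k = 3, 6, 27/2, 33, 573/8, 693/4, 6147/16, 7281/8, 262737/128, 307185/64, …
ICs: h(0) = 3.

f: a_k = -3, -3, 3/2, -3/2, 15/8, -21/8, 63/16, -99/16, 1287/128, -2145/128, …
g: a_k = -1, -1, -4, -7, -19, -40, -97, -217, -508, -1159, …
f·g: L₀ = L_f ⊗_s L_g, ord ≤ 1·1.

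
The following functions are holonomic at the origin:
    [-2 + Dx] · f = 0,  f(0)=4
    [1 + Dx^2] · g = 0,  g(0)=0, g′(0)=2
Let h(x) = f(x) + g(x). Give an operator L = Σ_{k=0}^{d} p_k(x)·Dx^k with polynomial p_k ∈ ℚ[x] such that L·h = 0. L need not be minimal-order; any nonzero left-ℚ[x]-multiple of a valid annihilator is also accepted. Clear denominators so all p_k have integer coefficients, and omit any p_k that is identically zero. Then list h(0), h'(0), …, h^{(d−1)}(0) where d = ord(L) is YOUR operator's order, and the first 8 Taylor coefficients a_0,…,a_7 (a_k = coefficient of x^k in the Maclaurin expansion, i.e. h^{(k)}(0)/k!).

f: a_k = 4, 8, 8, 16/3, 8/3, 16/15, 16/45, 32/315, …
g: a_k = 0, 2, 0, -1/3, 0, 1/60, 0, -1/2520, …
Sum ⇒ L₀ = lclm(L_f,L_g) in ℚ(x)⟨Dx⟩.
L = -2 + Dx - 2·Dx^2 + Dx^3  (order 3).
h: a_k = 4, 10, 8, 5, 8/3, 13/12, 16/45, 17/168, …
ICs: h(0) = 4, h′(0) = 10, h′′(0) = 16.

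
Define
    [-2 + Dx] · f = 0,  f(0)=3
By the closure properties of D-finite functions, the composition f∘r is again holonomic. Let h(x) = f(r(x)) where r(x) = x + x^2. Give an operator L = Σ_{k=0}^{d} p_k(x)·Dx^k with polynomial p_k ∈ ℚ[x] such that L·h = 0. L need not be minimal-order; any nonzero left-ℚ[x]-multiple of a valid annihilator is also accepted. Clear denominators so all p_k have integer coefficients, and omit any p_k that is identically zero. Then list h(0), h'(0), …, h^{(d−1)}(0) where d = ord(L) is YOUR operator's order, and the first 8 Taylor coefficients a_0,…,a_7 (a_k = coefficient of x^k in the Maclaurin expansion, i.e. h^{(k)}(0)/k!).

L = (-2 - 4·x) + Dx  (order 1).
h: a_k = 3, 6, 12, 16, 20, 104/5, 304/15, 1856/105, …
ICs: h(0) = 3.

f: a_k = 3, 6, 6, 4, 2, 4/5, 4/15, 8/105, …
Change of var in L_f (x↦r) gives L₀.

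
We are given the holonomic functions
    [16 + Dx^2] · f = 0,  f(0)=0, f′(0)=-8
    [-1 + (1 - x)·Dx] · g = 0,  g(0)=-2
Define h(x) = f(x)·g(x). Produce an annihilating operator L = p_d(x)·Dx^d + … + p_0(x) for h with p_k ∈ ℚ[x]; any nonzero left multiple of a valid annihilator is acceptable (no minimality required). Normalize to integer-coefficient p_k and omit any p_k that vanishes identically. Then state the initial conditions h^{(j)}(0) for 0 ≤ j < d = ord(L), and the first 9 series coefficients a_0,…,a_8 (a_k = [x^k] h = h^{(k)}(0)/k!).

f: a_k = 0, -8, 0, 64/3, 0, -256/15, 0, 2048/315, 0, …
g: a_k = -2, -2, -2, -2, -2, -2, -2, -2, -2, …
h₀=f·g: eliminate ⇒ L₀, order ≤ 2·1.
L = (-16 + 16·x) + 2·Dx + (-1 + x)·Dx^2  (order 2).
h: a_k = 0, 16, 16, -80/3, -80/3, 112/15, 112/15, -1744/315, -1744/315, …
ICs: h(0) = 0, h′(0) = 16.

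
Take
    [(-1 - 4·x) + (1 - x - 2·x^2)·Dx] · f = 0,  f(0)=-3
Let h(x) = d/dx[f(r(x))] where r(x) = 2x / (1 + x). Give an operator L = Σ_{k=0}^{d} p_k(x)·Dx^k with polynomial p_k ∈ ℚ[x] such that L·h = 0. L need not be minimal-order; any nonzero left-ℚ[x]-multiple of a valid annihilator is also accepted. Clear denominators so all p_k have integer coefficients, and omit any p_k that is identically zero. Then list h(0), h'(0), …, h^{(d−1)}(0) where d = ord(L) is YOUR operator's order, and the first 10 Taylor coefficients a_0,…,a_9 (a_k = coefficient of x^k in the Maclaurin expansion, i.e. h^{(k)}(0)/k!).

f: a_k = -3, -3, -9, -15, -33, -63, -129, -255, -513, -1023, …
f∘r: x↦r, Dx↦Dx/r' in L_f ⇒ L₀.
h₀' ⇒ L via d/dx closure of L₀.
L = (10 + 54·x + 270·x^2 + 162·x^3) + (-1 - 10·x + 90·x^3 + 81·x^4)·Dx  (order 1).
h: a_k = -6, -60, -162, -1080, -2430, -14580, -30618, -174960, -354294, -1968300, …
ICs: h(0) = -6.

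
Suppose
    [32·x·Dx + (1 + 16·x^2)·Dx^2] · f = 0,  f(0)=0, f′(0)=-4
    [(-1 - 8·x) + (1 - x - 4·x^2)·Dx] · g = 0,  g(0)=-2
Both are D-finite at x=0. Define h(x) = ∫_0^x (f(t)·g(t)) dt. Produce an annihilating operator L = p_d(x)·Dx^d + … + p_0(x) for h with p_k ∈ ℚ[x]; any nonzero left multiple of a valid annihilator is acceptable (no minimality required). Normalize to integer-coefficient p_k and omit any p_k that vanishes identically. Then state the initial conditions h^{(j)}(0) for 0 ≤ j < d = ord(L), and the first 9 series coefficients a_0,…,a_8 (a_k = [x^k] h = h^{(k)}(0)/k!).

L = (8 + 32·x + 384·x^2)·Dx + (2 - 16·x + 64·x^2 + 384·x^3)·Dx^2 + (-1 + x - 12·x^2 + 16·x^3 + 64·x^4)·Dx^3  (order 3).
h: a_k = 0, 0, 4, 8/3, -2/3, 88/15, 3212/45, 2728/35, -6359/21, …
ICs: h(0) = 0, h′(0) = 0, h′′(0) = 8.

f: a_k = 0, -4, 0, 64/3, 0, -1024/5, 0, 16384/7, 0, …
g: a_k = -2, -2, -10, -18, -58, -130, -362, -882, -2330, …
Product ⇒ symmetric product L₀, ord ≤ 2.
∫: right-multiply L₀ by Dx.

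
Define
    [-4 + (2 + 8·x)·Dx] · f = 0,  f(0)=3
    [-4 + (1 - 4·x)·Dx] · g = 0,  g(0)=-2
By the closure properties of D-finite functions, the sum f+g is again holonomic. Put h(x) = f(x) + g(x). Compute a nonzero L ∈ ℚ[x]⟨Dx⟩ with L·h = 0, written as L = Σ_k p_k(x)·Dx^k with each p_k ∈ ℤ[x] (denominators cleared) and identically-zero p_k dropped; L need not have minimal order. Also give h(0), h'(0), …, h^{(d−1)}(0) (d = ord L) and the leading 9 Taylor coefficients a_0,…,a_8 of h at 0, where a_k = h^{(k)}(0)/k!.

f: a_k = 3, 6, -6, 12, -30, 84, -252, 792, -2574, …
g: a_k = -2, -8, -32, -128, -512, -2048, -8192, -32768, -131072, …
f+g: L₀ = lclm(L_f,L_g), ord ≤ 1+1.
L = (40 + 96·x) + (-18 - 112·x - 288·x^2)·Dx + (1 + 12·x - 16·x^2 - 192·x^3)·Dx^2  (order 2).
h: a_k = 1, -2, -38, -116, -542, -1964, -8444, -31976, -133646, …
ICs: h(0) = 1, h′(0) = -2.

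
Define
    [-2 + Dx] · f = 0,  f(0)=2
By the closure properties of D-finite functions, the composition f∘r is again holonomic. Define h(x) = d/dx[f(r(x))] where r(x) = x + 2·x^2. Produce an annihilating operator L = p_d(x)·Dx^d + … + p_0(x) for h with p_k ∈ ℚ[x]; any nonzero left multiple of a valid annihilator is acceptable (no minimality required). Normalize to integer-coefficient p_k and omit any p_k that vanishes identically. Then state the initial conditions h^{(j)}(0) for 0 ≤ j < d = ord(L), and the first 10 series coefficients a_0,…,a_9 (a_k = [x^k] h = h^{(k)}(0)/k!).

L = (6 + 16·x + 32·x^2) + (-1 - 4·x)·Dx  (order 1).
h: a_k = 4, 24, 56, 400/3, 216, 5296/15, 20848/45, 63328/105, 42856/63, 305488/405, …
ICs: h(0) = 4.

f: a_k = 2, 4, 4, 8/3, 4/3, 8/15, 8/45, 16/315, 4/315, 8/2835, …
h₀=f(r): pull back L_f along r ⇒ L₀.
h=h₀': d/dx-closure on L₀ ⇒ L.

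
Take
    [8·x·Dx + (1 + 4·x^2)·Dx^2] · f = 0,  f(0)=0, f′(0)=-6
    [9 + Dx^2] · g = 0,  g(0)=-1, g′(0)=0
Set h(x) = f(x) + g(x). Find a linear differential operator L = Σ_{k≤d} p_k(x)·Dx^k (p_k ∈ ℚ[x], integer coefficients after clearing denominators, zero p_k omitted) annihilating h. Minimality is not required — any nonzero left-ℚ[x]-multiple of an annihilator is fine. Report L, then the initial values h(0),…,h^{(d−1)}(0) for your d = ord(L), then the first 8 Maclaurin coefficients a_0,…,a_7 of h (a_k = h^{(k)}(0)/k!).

f: a_k = 0, -6, 0, 8, 0, -96/5, 0, 384/7, …
g: a_k = -1, 0, 9/2, 0, -27/8, 0, 81/80, 0, …
f+g: L₀ = lclm(L_f,L_g), ord ≤ 2+2.
L = (-2808·x + 19008·x^3 + 10368·x^5)·Dx + (9 + 1548·x^2 + 7344·x^4 + 5184·x^6)·Dx^2 + (-312·x + 2112·x^3 + 1152·x^5)·Dx^3 + (1 + 172·x^2 + 816·x^4 + 576·x^6)·Dx^4  (order 4).
h: a_k = -1, -6, 9/2, 8, -27/8, -96/5, 81/80, 384/7, …
ICs: h(0) = -1, h′(0) = -6, h′′(0) = 9, h′′′(0) = 48.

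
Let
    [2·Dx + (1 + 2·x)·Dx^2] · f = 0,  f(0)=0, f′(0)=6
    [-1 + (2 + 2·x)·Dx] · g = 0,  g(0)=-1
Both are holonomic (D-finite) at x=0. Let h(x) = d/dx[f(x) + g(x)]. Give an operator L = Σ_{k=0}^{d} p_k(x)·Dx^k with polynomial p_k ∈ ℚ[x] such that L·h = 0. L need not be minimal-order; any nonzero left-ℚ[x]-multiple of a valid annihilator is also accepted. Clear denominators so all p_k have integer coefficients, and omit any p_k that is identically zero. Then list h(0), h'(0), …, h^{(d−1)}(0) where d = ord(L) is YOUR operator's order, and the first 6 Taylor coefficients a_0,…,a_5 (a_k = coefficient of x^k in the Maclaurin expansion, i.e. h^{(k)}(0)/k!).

L = (10 + 4·x) + (29 + 52·x + 20·x^2)·Dx + (6 + 22·x + 24·x^2 + 8·x^3)·Dx^2  (order 2).
h: a_k = 11/2, -47/4, 381/16, -1531/32, 24541/256, -98241/512, …
ICs: h(0) = 11/2, h′(0) = -47/4.

f: a_k = 0, 6, -6, 8, -12, 96/5, …
g: a_k = -1, -1/2, 1/8, -1/16, 5/128, -7/256, …
Sum ⇒ L₀ = lclm(L_f,L_g) in ℚ(x)⟨Dx⟩.
h=h₀': d/dx-closure on L₀ ⇒ L.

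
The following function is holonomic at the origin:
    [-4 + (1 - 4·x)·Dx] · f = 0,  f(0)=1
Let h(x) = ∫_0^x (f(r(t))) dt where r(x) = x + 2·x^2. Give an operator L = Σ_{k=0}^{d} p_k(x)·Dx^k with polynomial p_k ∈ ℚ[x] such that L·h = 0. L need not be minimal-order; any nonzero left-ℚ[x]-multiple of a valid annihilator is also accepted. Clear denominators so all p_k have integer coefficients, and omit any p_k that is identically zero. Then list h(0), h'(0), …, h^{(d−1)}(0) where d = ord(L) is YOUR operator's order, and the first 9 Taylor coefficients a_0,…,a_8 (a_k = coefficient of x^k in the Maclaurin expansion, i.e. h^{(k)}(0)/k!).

L = (4 + 16·x)·Dx + (-1 + 4·x + 8·x^2)·Dx^2  (order 2).
h: a_k = 0, 1, 2, 8, 32, 704/5, 640, 20992/7, 14336, …
ICs: h(0) = 0, h′(0) = 1.

f: a_k = 1, 4, 16, 64, 256, 1024, 4096, 16384, 65536, …
f∘r: x↦r, Dx↦Dx/r' in L_f ⇒ L₀.
h=∫₀ˣh₀: take L = L₀·Dx.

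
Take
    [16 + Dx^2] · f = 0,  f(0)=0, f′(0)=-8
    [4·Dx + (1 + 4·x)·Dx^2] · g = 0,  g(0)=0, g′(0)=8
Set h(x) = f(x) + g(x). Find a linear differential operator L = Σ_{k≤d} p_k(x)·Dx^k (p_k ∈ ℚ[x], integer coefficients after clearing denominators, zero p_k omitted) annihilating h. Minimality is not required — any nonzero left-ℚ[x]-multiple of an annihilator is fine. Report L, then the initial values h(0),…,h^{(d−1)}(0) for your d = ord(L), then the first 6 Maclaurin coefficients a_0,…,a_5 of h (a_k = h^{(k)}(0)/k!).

L = (448 + 512·x + 1024·x^2)·Dx + (48 + 320·x + 768·x^2 + 1024·x^3)·Dx^2 + (28 + 32·x + 64·x^2)·Dx^3 + (3 + 20·x + 48·x^2 + 64·x^3)·Dx^4  (order 4).
h: a_k = 0, 0, -16, 64, -128, 5888/15, …
ICs: h(0) = 0, h′(0) = 0, h′′(0) = -32, h′′′(0) = 384.

f: a_k = 0, -8, 0, 64/3, 0, -256/15, …
g: a_k = 0, 8, -16, 128/3, -128, 2048/5, …
Sum ⇒ L₀ = lclm(L_f,L_g) in ℚ(x)⟨Dx⟩.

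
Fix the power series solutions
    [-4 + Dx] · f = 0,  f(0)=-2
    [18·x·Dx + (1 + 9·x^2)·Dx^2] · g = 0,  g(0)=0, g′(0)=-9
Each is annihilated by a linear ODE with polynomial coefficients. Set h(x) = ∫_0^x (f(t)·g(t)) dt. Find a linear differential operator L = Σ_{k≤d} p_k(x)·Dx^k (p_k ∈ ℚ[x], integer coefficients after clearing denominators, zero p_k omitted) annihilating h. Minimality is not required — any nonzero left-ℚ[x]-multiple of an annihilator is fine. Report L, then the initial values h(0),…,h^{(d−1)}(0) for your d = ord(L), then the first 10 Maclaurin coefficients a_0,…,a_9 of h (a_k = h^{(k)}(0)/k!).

L = (16 - 72·x + 144·x^2)·Dx + (-8 + 18·x - 72·x^2)·Dx^2 + (1 + 9·x^2)·Dx^3  (order 3).
h: a_k = 0, 0, 9, 24, 45/2, -24/5, 43/5, 744/7, -269/140, -167656/315, …
ICs: h(0) = 0, h′(0) = 0, h′′(0) = 18.

f: a_k = -2, -8, -16, -64/3, -64/3, -256/15, -512/45, -2048/315, -1024/315, -4096/2835, …
g: a_k = 0, -9, 0, 27, 0, -729/5, 0, 6561/7, 0, -6561, …
L₀ := L_f ⊗_s L_g (sym. prod.), ord ≤ 2.
∫: right-multiply L₀ by Dx.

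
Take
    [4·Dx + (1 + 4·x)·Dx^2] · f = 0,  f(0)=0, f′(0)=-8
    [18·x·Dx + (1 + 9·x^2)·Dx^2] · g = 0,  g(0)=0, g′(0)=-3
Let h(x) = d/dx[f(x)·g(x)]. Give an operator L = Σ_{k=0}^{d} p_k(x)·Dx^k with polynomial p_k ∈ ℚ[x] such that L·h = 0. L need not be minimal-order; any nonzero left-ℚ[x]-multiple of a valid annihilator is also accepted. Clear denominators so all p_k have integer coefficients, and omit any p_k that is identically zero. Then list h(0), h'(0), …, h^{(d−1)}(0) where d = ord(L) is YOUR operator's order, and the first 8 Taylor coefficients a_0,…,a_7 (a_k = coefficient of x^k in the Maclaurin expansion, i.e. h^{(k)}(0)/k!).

f: a_k = 0, -8, 16, -128/3, 128, -2048/5, 4096/3, -32768/7, …
g: a_k = 0, -3, 0, 9, 0, -243/5, 0, 2187/7, …
h₀=f·g: eliminate ⇒ L₀, order ≤ 2·2.
h=h₀': d/dx-closure on L₀ ⇒ L.
L = (2448 + 17280·x + 76464·x^2 + 518400·x^3 + 1399680·x^4 + 2426112·x^5 + 1679616·x^7) + (452 + 10800·x + 98028·x^2 + 491184·x^3 + 1840320·x^4 + 4339008·x^5 + 6531840·x^6 + 1259712·x^7 + 5878656·x^8)·Dx + (136 + 1912·x + 18576·x^2 + 103608·x^3 + 389448·x^4 + 1100304·x^5 + 2239488·x^6 + 3277584·x^7 + 1259712·x^8 + 3359232·x^9)·Dx^2 + (13 + 176·x + 1234·x^2 + 6048·x^3 + 22833·x^4 + 68688·x^5 + 154224·x^6 + 279936·x^7 + 399492·x^8 + 209952·x^9 + 419904·x^10)·Dx^3  (order 3).
h: a_k = 0, 48, -144, 224, -1200, 37008/5, -130256/5, 397248/5, …
ICs: h(0) = 0, h′(0) = 48, h′′(0) = -288.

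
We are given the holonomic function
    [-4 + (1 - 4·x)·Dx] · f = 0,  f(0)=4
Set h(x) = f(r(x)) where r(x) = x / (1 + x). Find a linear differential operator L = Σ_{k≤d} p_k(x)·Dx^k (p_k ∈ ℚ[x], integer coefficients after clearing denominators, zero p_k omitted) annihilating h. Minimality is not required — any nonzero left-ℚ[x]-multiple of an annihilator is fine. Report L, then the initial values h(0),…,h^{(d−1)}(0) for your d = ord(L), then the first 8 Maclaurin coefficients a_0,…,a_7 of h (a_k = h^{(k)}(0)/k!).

L = 4 + (-1 + 2·x + 3·x^2)·Dx  (order 1).
h: a_k = 4, 16, 48, 144, 432, 1296, 3888, 11664, …
ICs: h(0) = 4.

f: a_k = 4, 16, 64, 256, 1024, 4096, 16384, 65536, …
L₀ from L_f via x↦r, Dx↦r'^{-1}Dx.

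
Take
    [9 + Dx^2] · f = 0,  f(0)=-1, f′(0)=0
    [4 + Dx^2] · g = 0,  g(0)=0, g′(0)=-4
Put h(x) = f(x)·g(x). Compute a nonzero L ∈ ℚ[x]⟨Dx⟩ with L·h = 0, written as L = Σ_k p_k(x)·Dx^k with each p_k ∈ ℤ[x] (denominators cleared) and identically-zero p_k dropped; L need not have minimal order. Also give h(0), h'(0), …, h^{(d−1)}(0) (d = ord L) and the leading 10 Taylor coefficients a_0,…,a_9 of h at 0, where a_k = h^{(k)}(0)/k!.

f: a_k = -1, 0, 9/2, 0, -27/8, 0, 81/80, 0, -729/4480, 0, …
g: a_k = 0, -4, 0, 8/3, 0, -8/15, 0, 16/315, 0, -8/2835, …
f·g: L₀ = L_f ⊗_s L_g, ord ≤ 2·2.
L = 25 + 26·Dx^2 + Dx^4  (order 4).
h: a_k = 0, 4, 0, -62/3, 0, 781/30, 0, -19531/1260, 0, 488281/90720, …
ICs: h(0) = 0, h′(0) = 4, h′′(0) = 0, h′′′(0) = -124.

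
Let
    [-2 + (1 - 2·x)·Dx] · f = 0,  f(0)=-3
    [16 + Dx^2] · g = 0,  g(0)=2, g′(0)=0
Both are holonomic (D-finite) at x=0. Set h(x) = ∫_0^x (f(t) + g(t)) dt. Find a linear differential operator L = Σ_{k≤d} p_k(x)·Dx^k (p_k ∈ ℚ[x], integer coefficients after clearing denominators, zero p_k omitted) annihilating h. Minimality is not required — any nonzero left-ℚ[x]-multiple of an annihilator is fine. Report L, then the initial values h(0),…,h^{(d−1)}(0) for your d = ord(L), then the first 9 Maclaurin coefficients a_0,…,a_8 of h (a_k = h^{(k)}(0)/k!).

L = (160 - 256·x + 256·x^2)·Dx + (-48 + 224·x - 384·x^2 + 256·x^3)·Dx^2 + (10 - 16·x + 16·x^2)·Dx^3 + (-3 + 14·x - 24·x^2 + 16·x^3)·Dx^4  (order 4).
h: a_k = 0, -1, -3, -28/3, -6, -16/3, -16, -9152/315, -48, …
ICs: h(0) = 0, h′(0) = -1, h′′(0) = -6, h′′′(0) = -56.

f: a_k = -3, -6, -12, -24, -48, -96, -192, -384, -768, …
g: a_k = 2, 0, -16, 0, 64/3, 0, -512/45, 0, 1024/315, …
f+g: L₀ = lclm(L_f,L_g), ord ≤ 1+2.
Integrate: L := L₀·Dx.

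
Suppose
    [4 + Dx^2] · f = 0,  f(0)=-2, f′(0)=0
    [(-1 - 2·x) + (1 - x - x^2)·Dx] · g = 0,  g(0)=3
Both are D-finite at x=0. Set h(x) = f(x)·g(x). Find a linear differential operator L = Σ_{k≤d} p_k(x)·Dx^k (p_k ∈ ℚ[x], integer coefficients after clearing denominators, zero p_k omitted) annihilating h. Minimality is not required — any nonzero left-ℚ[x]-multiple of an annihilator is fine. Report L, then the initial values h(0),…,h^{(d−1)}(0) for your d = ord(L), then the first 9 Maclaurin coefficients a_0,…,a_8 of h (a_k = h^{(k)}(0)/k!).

L = (-2 + 4·x + 4·x^2) + (2 + 4·x)·Dx + (-1 + x + x^2)·Dx^2  (order 2).
h: a_k = -6, -6, 0, -6, -10, -16, -382/15, -622/15, -2344/35, …
ICs: h(0) = -6, h′(0) = -6.

f: a_k = -2, 0, 4, 0, -4/3, 0, 8/45, 0, -4/315, …
g: a_k = 3, 3, 6, 9, 15, 24, 39, 63, 102, …
L₀ := L_f ⊗_s L_g (sym. prod.), ord ≤ 2.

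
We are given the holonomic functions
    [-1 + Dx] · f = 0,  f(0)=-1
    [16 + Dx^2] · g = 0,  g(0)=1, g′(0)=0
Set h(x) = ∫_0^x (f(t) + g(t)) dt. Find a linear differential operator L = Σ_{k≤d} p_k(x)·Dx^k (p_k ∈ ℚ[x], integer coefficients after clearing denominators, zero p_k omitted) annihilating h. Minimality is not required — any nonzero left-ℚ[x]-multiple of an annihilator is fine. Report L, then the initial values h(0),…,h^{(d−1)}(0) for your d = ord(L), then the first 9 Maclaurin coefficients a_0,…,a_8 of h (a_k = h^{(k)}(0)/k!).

L = -16·Dx + 16·Dx^2 - Dx^3 + Dx^4  (order 4).
h: a_k = 0, 0, -1/2, -17/6, -1/24, 17/8, -1/720, -4097/5040, -1/40320, …
ICs: h(0) = 0, h′(0) = 0, h′′(0) = -1, h′′′(0) = -17.

f: a_k = -1, -1, -1/2, -1/6, -1/24, -1/120, -1/720, -1/5040, -1/40320, …
g: a_k = 1, 0, -8, 0, 32/3, 0, -256/45, 0, 512/315, …
f+g: L₀ = lclm(L_f,L_g), ord ≤ 1+2.
h=∫₀ˣh₀: take L = L₀·Dx.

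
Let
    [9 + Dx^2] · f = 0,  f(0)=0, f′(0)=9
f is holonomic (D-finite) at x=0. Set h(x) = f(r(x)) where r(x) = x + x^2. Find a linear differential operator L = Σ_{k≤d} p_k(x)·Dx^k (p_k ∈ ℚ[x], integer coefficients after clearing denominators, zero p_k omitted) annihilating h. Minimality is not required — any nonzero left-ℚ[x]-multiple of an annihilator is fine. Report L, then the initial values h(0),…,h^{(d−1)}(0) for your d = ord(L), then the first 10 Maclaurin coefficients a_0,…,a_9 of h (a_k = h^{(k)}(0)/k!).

f: a_k = 0, 9, 0, -27/2, 0, 243/40, 0, -729/560, 0, 729/4480, …
f∘r: x↦r, Dx↦Dx/r' in L_f ⇒ L₀.
L = (9 + 54·x + 108·x^2 + 72·x^3) - 2·Dx + (1 + 2·x)·Dx^2  (order 2).
h: a_k = 0, 9, 9, -27/2, -81/2, -1377/40, 135/8, 33291/560, 4131/80, 14337/4480, …
ICs: h(0) = 0, h′(0) = 9.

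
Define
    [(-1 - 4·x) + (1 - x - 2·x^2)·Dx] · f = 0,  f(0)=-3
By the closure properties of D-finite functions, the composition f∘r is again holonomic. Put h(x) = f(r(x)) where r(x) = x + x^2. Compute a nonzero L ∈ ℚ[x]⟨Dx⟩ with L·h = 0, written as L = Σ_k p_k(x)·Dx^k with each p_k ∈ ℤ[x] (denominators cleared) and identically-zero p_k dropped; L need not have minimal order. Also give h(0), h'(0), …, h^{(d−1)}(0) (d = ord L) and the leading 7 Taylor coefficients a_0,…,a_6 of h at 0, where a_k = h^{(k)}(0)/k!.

f: a_k = -3, -3, -9, -15, -33, -63, -129, …
L₀ from L_f via x↦r, Dx↦r'^{-1}Dx.
L = (1 + 6·x + 12·x^2 + 8·x^3) + (-1 + x + 3·x^2 + 4·x^3 + 2·x^4)·Dx  (order 1).
h: a_k = -3, -3, -12, -33, -87, -240, -657, …
ICs: h(0) = -3.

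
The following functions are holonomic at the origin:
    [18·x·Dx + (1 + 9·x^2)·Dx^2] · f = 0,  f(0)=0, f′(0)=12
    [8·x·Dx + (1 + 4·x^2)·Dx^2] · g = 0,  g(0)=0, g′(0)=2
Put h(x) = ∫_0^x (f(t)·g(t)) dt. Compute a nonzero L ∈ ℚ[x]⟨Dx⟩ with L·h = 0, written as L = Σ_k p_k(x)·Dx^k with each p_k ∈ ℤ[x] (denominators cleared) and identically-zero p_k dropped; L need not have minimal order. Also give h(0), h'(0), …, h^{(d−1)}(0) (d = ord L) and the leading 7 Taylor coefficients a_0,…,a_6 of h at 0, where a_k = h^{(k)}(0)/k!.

f: a_k = 0, 12, 0, -36, 0, 972/5, 0, …
g: a_k = 0, 2, 0, -8/3, 0, 32/5, 0, …
h₀=f·g: eliminate ⇒ L₀, order ≤ 2·2.
∫: right-multiply L₀ by Dx.
L = (-864·x - 18720·x^3 - 82944·x^5 + 134784·x^7 + 1119744·x^9)·Dx^2 + (-52 - 3036·x^2 - 33696·x^4 - 72576·x^6 + 471744·x^8 + 1679616·x^10)·Dx^3 + (-104·x - 2072·x^3 - 11232·x^5 + 13968·x^7 + 269568·x^9 + 559872·x^11)·Dx^4 + (-1 - 26·x^2 - 205·x^4 + 7380·x^8 + 33696·x^10 + 46656·x^12)·Dx^5  (order 5).
h: a_k = 0, 0, 0, 8, 0, -104/5, 0, …
ICs: h(0) = 0, h′(0) = 0, h′′(0) = 0, h′′′(0) = 48, h′′′′(0) = 0.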